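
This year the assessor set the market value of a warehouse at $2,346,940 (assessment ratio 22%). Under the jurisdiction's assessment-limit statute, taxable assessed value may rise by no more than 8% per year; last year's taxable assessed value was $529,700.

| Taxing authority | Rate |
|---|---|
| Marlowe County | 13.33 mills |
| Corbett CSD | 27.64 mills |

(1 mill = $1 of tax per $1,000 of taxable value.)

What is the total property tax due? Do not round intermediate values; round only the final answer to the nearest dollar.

$21,154

Uncapped assessed value = $2,346,940 × 0.22 = $516,326.8
Cap limit = $529,700 × 1.08 = $572,076
Taxable assessed value = min($516,326.8, $572,076) = $516,326.8 (cap does not bind)
Marlowe County: $516,326.8 × 0.01333 = $6,882.636244
Corbett CSD: $516,326.8 × 0.02764 = $14,271.272752
Total = $21,153.908996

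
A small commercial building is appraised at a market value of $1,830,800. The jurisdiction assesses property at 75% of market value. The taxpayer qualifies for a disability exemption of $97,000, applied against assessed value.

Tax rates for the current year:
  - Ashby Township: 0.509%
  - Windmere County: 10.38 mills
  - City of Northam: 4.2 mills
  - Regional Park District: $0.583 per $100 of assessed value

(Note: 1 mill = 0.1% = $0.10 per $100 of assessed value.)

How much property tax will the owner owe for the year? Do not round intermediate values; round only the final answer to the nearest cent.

$32,540.55

Assessed value = $1,830,800 × 0.75 = $1,373,100
Taxable value = $1,373,100 − $97,000 = $1,276,100
Ashby Township: $1,276,100 × 0.00509 = $6,495.349
Windmere County: $1,276,100 × 0.01038 = $13,245.918
City of Northam: $1,276,100 × 0.0042 = $5,359.62
Regional Park District: $1,276,100 × 0.00583 = $7,439.663
Total = $32,540.55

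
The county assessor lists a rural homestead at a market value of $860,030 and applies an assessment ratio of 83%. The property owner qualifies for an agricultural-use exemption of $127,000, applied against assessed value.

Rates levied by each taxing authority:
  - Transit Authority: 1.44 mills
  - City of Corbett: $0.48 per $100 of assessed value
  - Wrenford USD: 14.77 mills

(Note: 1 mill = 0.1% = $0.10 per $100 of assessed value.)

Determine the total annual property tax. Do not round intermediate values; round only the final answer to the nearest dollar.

Assessed value = $860,030 × 0.83 = $713,824.9
Taxable value = $713,824.9 − $127,000 = $586,824.9
Transit Authority: $586,824.9 × 0.00144 = $845.027856
City of Corbett: $586,824.9 × 0.0048 = $2,816.75952
Wrenford USD: $586,824.9 × 0.01477 = $8,667.403773
Total = $12,329.191149

$12,329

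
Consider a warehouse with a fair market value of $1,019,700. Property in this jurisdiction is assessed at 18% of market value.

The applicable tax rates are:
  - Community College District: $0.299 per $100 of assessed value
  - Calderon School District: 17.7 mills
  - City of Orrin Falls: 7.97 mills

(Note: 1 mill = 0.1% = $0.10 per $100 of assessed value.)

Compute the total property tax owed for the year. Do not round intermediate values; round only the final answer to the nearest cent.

Assessed value = $1,019,700 × 0.18 = $183,546
Community College District: $183,546 × 0.00299 = $548.80254
Calderon School District: $183,546 × 0.0177 = $3,248.7642
City of Orrin Falls: $183,546 × 0.00797 = $1,462.86162
Total = $5,260.42836

$5,260.43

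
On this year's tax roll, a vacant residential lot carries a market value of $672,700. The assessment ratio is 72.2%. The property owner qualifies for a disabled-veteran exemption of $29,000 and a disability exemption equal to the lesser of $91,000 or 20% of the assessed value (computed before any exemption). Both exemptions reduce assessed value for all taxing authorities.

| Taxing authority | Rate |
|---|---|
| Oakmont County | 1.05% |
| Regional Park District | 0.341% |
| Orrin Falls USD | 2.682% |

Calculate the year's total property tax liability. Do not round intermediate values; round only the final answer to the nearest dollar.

Assessed value = $672,700 × 0.722 = $485,689.4
Disability exemption = min($91,000, 20% × $485,689.4) = min($91,000, $97,137.88) = $91,000 (dollar cap binds)
Taxable value = $485,689.4 − $29,000 − $91,000 = $365,689.4
Oakmont County: $365,689.4 × 0.0105 = $3,839.7387
Regional Park District: $365,689.4 × 0.00341 = $1,247.000854
Orrin Falls USD: $365,689.4 × 0.02682 = $9,807.789708
Total = $14,894.529262

$14,895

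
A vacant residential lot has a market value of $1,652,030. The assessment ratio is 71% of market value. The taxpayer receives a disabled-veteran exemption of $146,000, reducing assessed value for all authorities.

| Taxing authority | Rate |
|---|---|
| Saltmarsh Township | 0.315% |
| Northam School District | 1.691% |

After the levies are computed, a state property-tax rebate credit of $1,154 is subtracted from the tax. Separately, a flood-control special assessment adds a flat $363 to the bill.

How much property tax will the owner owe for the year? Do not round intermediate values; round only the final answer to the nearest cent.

Assessed value = $1,652,030 × 0.71 = $1,172,941.3
Taxable value = $1,172,941.3 − $146,000 = $1,026,941.3
Saltmarsh Township: $1,026,941.3 × 0.00315 = $3,234.865095
Northam School District: $1,026,941.3 × 0.01691 = $17,365.577383
Levies subtotal = $20,600.442478
After credit = $20,600.442478 − $1,154 = $19,446.442478
Total = $19,446.442478 + $363 = $19,809.442478

$19,809.44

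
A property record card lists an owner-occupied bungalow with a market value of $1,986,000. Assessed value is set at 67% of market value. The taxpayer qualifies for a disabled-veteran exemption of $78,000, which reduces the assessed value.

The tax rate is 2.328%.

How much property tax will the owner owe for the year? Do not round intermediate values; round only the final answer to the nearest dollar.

Assessed value = $1,986,000 × 0.67 = $1,330,620
Taxable value = $1,330,620 − $78,000 = $1,252,620
Tax = $1,252,620 × 0.02328 = $29,160.9936

$29,161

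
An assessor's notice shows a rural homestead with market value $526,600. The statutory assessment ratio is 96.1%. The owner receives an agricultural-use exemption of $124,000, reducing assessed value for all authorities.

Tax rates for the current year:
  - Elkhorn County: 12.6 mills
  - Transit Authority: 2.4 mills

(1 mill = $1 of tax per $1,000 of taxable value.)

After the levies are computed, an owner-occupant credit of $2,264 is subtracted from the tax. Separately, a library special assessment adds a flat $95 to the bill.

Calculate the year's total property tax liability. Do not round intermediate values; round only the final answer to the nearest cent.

Assessed value = $526,600 × 0.961 = $506,062.6
Taxable value = $506,062.6 − $124,000 = $382,062.6
Elkhorn County: $382,062.6 × 0.0126 = $4,813.98876
Transit Authority: $382,062.6 × 0.0024 = $916.95024
Levies subtotal = $5,730.939
After credit = $5,730.939 − $2,264 = $3,466.939
Total = $3,466.939 + $95 = $3,561.939

$3,561.94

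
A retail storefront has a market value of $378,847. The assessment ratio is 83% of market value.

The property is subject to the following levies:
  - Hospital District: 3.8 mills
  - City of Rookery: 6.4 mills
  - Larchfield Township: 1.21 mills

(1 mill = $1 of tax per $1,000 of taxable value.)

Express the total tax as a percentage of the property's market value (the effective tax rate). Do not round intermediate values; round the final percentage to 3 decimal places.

Assessed value = $378,847 × 0.83 = $314,443.01
Hospital District: $314,443.01 × 0.0038 = $1,194.883438
City of Rookery: $314,443.01 × 0.0064 = $2,012.435264
Larchfield Township: $314,443.01 × 0.00121 = $380.4760421
Total tax = $3,587.7947441
Effective rate = $3,587.7947441 ÷ $378,847 = 0.947% of market value

0.947%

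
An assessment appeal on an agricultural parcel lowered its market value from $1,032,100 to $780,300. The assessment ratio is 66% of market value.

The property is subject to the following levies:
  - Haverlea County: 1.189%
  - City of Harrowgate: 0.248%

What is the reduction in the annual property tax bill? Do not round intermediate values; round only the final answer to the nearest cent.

$2,388.12

Old assessed value = $1,032,100 × 0.66 = $681,186
New assessed value = $780,300 × 0.66 = $514,998
Combined rate = 0.01189 + 0.00248 = 0.01437
Old tax = $681,186 × 0.01437 = $9,788.64282
New tax = $514,998 × 0.01437 = $7,400.52126
Reduction = $9,788.64282 − $7,400.52126 = $2,388.12156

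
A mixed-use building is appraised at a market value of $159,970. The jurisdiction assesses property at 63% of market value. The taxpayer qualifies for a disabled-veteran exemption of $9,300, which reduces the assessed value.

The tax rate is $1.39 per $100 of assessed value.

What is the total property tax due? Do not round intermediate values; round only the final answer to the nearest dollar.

$1,272

Assessed value = $159,970 × 0.63 = $100,781.1
Taxable value = $100,781.1 − $9,300 = $91,481.1
Tax = $91,481.1 × 0.0139 = $1,271.58729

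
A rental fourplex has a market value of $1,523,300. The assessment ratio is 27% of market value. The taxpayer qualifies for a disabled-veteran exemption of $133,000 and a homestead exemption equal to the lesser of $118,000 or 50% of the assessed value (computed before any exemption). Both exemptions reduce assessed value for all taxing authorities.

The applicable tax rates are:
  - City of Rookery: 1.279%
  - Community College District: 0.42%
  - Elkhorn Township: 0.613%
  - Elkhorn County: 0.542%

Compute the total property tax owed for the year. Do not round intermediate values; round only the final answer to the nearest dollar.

Assessed value = $1,523,300 × 0.27 = $411,291
Homestead exemption = min($118,000, 50% × $411,291) = min($118,000, $205,645.5) = $118,000 (dollar cap binds)
Taxable value = $411,291 − $133,000 − $118,000 = $160,291
City of Rookery: $160,291 × 0.01279 = $2,050.12189
Community College District: $160,291 × 0.0042 = $673.2222
Elkhorn Township: $160,291 × 0.00613 = $982.58383
Elkhorn County: $160,291 × 0.00542 = $868.77722
Total = $4,574.70514

$4,575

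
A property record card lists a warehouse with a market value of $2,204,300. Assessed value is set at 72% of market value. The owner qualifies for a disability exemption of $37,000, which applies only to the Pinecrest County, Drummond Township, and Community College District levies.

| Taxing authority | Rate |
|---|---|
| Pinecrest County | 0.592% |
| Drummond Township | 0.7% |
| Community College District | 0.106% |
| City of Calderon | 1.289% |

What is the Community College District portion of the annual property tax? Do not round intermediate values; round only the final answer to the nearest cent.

Assessed value = $2,204,300 × 0.72 = $1,587,096
Community College District taxable value = $1,587,096 − $37,000 = $1,550,096
Community College District levy = $1,550,096 × 0.00106 = $1,643.10176

$1,643.10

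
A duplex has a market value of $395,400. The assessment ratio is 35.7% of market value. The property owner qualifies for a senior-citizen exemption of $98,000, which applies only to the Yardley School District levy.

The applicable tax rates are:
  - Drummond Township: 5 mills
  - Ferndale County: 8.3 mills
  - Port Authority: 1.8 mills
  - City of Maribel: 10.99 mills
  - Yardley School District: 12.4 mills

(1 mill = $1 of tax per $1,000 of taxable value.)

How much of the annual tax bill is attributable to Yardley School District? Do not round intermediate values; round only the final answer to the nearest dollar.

$535

Assessed value = $395,400 × 0.357 = $141,157.8
Yardley School District taxable value = $141,157.8 − $98,000 = $43,157.8
Yardley School District levy = $43,157.8 × 0.0124 = $535.15672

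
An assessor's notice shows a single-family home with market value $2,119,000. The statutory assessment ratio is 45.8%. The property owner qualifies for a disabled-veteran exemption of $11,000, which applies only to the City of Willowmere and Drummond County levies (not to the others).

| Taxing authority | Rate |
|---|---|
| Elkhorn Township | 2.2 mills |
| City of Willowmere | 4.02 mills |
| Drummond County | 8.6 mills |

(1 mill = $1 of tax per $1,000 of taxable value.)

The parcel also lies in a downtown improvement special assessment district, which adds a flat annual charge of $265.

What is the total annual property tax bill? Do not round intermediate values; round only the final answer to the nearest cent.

$14,509.02

Assessed value = $2,119,000 × 0.458 = $970,502
Elkhorn Township: $970,502 × 0.0022 = $2,135.1044
City of Willowmere: ($970,502 − $11,000) × 0.00402 = $959,502 × 0.00402 = $3,857.19804
Drummond County: ($970,502 − $11,000) × 0.0086 = $959,502 × 0.0086 = $8,251.7172
Levies subtotal = $14,244.01964
Total = $14,244.01964 + $265 = $14,509.01964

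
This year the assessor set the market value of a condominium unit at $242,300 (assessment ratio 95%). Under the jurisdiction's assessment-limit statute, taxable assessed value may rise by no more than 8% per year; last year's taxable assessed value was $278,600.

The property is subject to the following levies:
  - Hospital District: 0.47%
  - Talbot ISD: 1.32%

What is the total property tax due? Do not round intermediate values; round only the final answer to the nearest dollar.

$4,120

Uncapped assessed value = $242,300 × 0.95 = $230,185
Cap limit = $278,600 × 1.08 = $300,888
Taxable assessed value = min($230,185, $300,888) = $230,185 (cap does not bind)
Hospital District: $230,185 × 0.0047 = $1,081.8695
Talbot ISD: $230,185 × 0.0132 = $3,038.442
Total = $4,120.3115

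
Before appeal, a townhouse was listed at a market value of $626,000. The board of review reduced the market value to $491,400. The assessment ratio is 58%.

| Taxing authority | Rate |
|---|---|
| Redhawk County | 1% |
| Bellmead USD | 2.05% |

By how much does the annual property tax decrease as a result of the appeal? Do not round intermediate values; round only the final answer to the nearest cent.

$2,381.07

Old assessed value = $626,000 × 0.58 = $363,080
New assessed value = $491,400 × 0.58 = $285,012
Combined rate = 0.01 + 0.0205 = 0.0305
Old tax = $363,080 × 0.0305 = $11,073.94
New tax = $285,012 × 0.0305 = $8,692.866
Reduction = $11,073.94 − $8,692.866 = $2,381.074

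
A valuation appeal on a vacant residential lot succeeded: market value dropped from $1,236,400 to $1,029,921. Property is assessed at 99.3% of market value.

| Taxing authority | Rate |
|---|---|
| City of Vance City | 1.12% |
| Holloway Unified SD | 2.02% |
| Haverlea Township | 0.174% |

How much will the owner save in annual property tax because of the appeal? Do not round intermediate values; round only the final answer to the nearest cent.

$6,794.82

Old assessed value = $1,236,400 × 0.993 = $1,227,745.2
New assessed value = $1,029,921 × 0.993 = $1,022,711.553
Combined rate = 0.0112 + 0.0202 + 0.00174 = 0.03314
Old tax = $1,227,745.2 × 0.03314 = $40,687.475928
New tax = $1,022,711.553 × 0.03314 = $33,892.66086642
Reduction = $40,687.475928 − $33,892.66086642 = $6,794.81506158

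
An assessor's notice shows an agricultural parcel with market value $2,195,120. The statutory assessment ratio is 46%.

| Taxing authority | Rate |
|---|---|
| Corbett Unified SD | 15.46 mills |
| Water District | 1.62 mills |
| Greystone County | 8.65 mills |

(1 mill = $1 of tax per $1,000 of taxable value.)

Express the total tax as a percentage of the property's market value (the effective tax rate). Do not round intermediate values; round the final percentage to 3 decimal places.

Assessed value = $2,195,120 × 0.46 = $1,009,755.2
Corbett Unified SD: $1,009,755.2 × 0.01546 = $15,610.815392
Water District: $1,009,755.2 × 0.00162 = $1,635.803424
Greystone County: $1,009,755.2 × 0.00865 = $8,734.38248
Total tax = $25,981.001296
Effective rate = $25,981.001296 ÷ $2,195,120 = 1.184% of market value

1.184%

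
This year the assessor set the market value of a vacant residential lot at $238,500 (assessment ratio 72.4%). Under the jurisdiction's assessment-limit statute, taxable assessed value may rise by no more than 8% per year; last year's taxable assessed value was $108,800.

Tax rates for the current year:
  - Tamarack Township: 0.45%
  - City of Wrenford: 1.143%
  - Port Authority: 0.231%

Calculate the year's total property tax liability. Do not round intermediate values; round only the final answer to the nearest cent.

$2,143.27

Uncapped assessed value = $238,500 × 0.724 = $172,674
Cap limit = $108,800 × 1.08 = $117,504
Taxable assessed value = min($172,674, $117,504) = $117,504 (cap binds)
Tamarack Township: $117,504 × 0.0045 = $528.768
City of Wrenford: $117,504 × 0.01143 = $1,343.07072
Port Authority: $117,504 × 0.00231 = $271.43424
Total = $2,143.27296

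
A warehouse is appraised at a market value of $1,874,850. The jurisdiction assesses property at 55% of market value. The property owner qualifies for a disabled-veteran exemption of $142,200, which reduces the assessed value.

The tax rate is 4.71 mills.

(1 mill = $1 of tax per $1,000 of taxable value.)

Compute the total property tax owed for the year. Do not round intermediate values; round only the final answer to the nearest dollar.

Assessed value = $1,874,850 × 0.55 = $1,031,167.5
Taxable value = $1,031,167.5 − $142,200 = $888,967.5
Tax = $888,967.5 × 0.00471 = $4,187.036925

$4,187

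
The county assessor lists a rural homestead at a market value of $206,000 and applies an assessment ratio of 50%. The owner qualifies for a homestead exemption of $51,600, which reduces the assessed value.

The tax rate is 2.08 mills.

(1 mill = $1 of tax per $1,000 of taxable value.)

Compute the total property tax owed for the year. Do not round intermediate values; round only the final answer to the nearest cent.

Assessed value = $206,000 × 0.5 = $103,000
Taxable value = $103,000 − $51,600 = $51,400
Tax = $51,400 × 0.00208 = $106.912

$106.91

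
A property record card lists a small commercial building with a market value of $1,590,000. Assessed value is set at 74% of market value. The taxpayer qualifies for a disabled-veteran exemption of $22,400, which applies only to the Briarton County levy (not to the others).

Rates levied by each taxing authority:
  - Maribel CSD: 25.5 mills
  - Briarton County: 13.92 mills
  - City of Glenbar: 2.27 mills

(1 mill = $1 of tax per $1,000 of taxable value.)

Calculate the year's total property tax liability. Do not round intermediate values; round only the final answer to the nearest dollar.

$48,741

Assessed value = $1,590,000 × 0.74 = $1,176,600
Maribel CSD: $1,176,600 × 0.0255 = $30,003.3
Briarton County: ($1,176,600 − $22,400) × 0.01392 = $1,154,200 × 0.01392 = $16,066.464
City of Glenbar: $1,176,600 × 0.00227 = $2,670.882
Total = $48,740.646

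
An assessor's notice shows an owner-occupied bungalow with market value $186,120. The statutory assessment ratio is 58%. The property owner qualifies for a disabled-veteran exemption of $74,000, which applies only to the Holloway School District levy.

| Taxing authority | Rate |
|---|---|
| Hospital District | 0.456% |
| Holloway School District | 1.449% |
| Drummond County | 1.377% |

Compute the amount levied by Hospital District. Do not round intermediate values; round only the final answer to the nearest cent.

$492.25

Assessed value = $186,120 × 0.58 = $107,949.6
Hospital District taxable value = $107,949.6 (exemption does not apply)
Hospital District levy = $107,949.6 × 0.00456 = $492.250176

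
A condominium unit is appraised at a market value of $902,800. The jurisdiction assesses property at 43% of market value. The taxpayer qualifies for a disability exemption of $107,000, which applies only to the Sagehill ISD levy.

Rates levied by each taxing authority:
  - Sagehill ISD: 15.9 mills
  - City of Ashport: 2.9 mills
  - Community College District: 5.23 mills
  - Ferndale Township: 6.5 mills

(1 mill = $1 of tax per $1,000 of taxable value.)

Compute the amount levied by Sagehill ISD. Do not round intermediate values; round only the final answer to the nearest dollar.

Assessed value = $902,800 × 0.43 = $388,204
Sagehill ISD taxable value = $388,204 − $107,000 = $281,204
Sagehill ISD levy = $281,204 × 0.0159 = $4,471.1436

$4,471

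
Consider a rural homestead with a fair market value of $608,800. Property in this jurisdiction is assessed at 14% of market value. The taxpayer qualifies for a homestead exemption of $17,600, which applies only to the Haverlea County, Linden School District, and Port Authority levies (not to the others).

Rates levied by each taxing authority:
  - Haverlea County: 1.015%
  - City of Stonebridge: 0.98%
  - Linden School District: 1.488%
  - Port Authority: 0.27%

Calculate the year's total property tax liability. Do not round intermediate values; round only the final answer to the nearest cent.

Assessed value = $608,800 × 0.14 = $85,232
Haverlea County: ($85,232 − $17,600) × 0.01015 = $67,632 × 0.01015 = $686.4648
City of Stonebridge: $85,232 × 0.0098 = $835.2736
Linden School District: ($85,232 − $17,600) × 0.01488 = $67,632 × 0.01488 = $1,006.36416
Port Authority: ($85,232 − $17,600) × 0.0027 = $67,632 × 0.0027 = $182.6064
Total = $2,710.70896

$2,710.71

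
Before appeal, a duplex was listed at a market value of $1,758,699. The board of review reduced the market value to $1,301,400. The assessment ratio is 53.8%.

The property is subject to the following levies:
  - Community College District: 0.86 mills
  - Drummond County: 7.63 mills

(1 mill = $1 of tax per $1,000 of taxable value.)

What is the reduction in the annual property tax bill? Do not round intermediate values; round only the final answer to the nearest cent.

$2,088.77

Old assessed value = $1,758,699 × 0.538 = $946,180.062
New assessed value = $1,301,400 × 0.538 = $700,153.2
Combined rate = 0.00086 + 0.00763 = 0.00849
Old tax = $946,180.062 × 0.00849 = $8,033.06872638
New tax = $700,153.2 × 0.00849 = $5,944.300668
Reduction = $8,033.06872638 − $5,944.300668 = $2,088.76805838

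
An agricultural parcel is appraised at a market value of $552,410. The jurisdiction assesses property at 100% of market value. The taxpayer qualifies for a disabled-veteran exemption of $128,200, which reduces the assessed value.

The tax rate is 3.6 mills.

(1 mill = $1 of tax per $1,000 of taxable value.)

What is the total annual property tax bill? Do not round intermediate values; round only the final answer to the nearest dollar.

Assessed value = $552,410 × 1 = $552,410
Taxable value = $552,410 − $128,200 = $424,210
Tax = $424,210 × 0.0036 = $1,527.156

$1,527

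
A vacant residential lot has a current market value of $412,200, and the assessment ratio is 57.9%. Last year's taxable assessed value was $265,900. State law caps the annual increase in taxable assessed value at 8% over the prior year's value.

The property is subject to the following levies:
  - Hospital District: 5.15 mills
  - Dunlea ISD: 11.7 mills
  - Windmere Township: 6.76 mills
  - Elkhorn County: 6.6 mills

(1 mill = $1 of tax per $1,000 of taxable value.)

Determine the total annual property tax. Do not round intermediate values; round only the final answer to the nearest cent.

$7,210.03

Uncapped assessed value = $412,200 × 0.579 = $238,663.8
Cap limit = $265,900 × 1.08 = $287,172
Taxable assessed value = min($238,663.8, $287,172) = $238,663.8 (cap does not bind)
Hospital District: $238,663.8 × 0.00515 = $1,229.11857
Dunlea ISD: $238,663.8 × 0.0117 = $2,792.36646
Windmere Township: $238,663.8 × 0.00676 = $1,613.367288
Elkhorn County: $238,663.8 × 0.0066 = $1,575.18108
Total = $7,210.033398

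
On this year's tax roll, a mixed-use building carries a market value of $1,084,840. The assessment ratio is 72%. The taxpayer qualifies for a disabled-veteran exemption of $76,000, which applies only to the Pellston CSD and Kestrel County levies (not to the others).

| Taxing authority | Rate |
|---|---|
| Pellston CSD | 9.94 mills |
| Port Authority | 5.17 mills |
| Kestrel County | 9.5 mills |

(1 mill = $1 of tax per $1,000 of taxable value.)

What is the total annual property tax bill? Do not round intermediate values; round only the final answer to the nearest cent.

Assessed value = $1,084,840 × 0.72 = $781,084.8
Pellston CSD: ($781,084.8 − $76,000) × 0.00994 = $705,084.8 × 0.00994 = $7,008.542912
Port Authority: $781,084.8 × 0.00517 = $4,038.208416
Kestrel County: ($781,084.8 − $76,000) × 0.0095 = $705,084.8 × 0.0095 = $6,698.3056
Total = $17,745.056928

$17,745.06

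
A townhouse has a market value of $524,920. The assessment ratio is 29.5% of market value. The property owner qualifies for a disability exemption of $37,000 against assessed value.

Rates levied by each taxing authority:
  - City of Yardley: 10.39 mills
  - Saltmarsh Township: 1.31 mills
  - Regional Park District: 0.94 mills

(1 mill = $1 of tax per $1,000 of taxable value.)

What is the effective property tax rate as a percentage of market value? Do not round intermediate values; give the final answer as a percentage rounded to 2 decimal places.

Assessed value = $524,920 × 0.295 = $154,851.4
Taxable value = $154,851.4 − $37,000 = $117,851.4
City of Yardley: $117,851.4 × 0.01039 = $1,224.476046
Saltmarsh Township: $117,851.4 × 0.00131 = $154.385334
Regional Park District: $117,851.4 × 0.00094 = $110.780316
Total tax = $1,489.641696
Effective rate = $1,489.641696 ÷ $524,920 = 0.28% of market value

0.28%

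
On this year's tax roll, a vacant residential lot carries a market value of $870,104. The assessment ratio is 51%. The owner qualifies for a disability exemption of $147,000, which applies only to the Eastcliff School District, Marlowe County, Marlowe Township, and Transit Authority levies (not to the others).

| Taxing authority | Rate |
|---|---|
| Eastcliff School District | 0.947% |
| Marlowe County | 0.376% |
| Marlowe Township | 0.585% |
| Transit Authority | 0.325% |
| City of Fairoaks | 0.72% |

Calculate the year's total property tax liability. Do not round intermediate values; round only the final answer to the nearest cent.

$9,821.52

Assessed value = $870,104 × 0.51 = $443,753.04
Eastcliff School District: ($443,753.04 − $147,000) × 0.00947 = $296,753.04 × 0.00947 = $2,810.2512888
Marlowe County: ($443,753.04 − $147,000) × 0.00376 = $296,753.04 × 0.00376 = $1,115.7914304
Marlowe Township: ($443,753.04 − $147,000) × 0.00585 = $296,753.04 × 0.00585 = $1,736.005284
Transit Authority: ($443,753.04 − $147,000) × 0.00325 = $296,753.04 × 0.00325 = $964.44738
City of Fairoaks: $443,753.04 × 0.0072 = $3,195.021888
Total = $9,821.5172712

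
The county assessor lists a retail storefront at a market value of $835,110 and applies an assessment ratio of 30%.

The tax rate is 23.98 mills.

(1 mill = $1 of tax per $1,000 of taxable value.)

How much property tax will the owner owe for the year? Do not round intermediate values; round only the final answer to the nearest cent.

$6,007.78

Assessed value = $835,110 × 0.3 = $250,533
Tax = $250,533 × 0.02398 = $6,007.78134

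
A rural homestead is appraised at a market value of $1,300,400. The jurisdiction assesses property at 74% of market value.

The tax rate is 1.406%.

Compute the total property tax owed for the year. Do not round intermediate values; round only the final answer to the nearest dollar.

Assessed value = $1,300,400 × 0.74 = $962,296
Tax = $962,296 × 0.01406 = $13,529.88176

$13,530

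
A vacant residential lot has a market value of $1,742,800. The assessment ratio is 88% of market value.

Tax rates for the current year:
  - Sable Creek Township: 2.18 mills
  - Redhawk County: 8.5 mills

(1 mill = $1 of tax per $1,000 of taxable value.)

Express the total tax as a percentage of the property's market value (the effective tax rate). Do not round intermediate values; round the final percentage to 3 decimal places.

Assessed value = $1,742,800 × 0.88 = $1,533,664
Sable Creek Township: $1,533,664 × 0.00218 = $3,343.38752
Redhawk County: $1,533,664 × 0.0085 = $13,036.144
Total tax = $16,379.53152
Effective rate = $16,379.53152 ÷ $1,742,800 = 0.940% of market value

0.940%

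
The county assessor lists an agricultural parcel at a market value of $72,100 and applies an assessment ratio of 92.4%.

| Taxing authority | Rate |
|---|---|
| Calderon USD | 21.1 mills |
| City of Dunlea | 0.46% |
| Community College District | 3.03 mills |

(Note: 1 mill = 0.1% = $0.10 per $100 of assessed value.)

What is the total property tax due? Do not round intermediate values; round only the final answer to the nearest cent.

$1,914.00

Assessed value = $72,100 × 0.924 = $66,620.4
Calderon USD: $66,620.4 × 0.0211 = $1,405.69044
City of Dunlea: $66,620.4 × 0.0046 = $306.45384
Community College District: $66,620.4 × 0.00303 = $201.859812
Total = $1,914.004092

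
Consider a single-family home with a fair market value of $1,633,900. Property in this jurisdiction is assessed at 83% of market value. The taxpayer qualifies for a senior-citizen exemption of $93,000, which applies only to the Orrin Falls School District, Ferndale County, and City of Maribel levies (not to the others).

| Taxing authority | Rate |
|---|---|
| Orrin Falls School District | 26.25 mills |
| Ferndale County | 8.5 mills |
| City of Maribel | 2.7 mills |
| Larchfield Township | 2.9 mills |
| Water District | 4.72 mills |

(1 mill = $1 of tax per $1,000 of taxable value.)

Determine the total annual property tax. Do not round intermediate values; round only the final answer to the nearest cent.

Assessed value = $1,633,900 × 0.83 = $1,356,137
Orrin Falls School District: ($1,356,137 − $93,000) × 0.02625 = $1,263,137 × 0.02625 = $33,157.34625
Ferndale County: ($1,356,137 − $93,000) × 0.0085 = $1,263,137 × 0.0085 = $10,736.6645
City of Maribel: ($1,356,137 − $93,000) × 0.0027 = $1,263,137 × 0.0027 = $3,410.4699
Larchfield Township: $1,356,137 × 0.0029 = $3,932.7973
Water District: $1,356,137 × 0.00472 = $6,400.96664
Total = $57,638.24459

$57,638.24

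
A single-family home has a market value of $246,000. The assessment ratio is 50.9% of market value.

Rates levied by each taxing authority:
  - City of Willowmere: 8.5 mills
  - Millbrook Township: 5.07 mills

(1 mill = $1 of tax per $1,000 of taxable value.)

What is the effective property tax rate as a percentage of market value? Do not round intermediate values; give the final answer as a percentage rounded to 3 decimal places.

Assessed value = $246,000 × 0.509 = $125,214
City of Willowmere: $125,214 × 0.0085 = $1,064.319
Millbrook Township: $125,214 × 0.00507 = $634.83498
Total tax = $1,699.15398
Effective rate = $1,699.15398 ÷ $246,000 = 0.691% of market value

0.691%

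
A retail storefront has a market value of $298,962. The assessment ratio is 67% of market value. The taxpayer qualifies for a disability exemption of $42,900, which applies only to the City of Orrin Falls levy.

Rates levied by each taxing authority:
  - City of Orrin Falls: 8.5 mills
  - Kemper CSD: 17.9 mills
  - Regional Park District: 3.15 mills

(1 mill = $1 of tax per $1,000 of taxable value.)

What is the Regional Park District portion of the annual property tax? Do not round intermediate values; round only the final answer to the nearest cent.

$630.96

Assessed value = $298,962 × 0.67 = $200,304.54
Regional Park District taxable value = $200,304.54 (exemption does not apply)
Regional Park District levy = $200,304.54 × 0.00315 = $630.959301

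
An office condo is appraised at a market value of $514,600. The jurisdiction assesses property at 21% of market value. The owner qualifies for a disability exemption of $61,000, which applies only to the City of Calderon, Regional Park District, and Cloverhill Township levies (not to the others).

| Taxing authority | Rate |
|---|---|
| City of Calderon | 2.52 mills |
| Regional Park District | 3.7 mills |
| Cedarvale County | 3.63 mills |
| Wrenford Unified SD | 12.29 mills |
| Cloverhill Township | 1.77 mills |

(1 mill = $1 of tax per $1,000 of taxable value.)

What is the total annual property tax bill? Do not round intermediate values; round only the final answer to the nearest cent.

Assessed value = $514,600 × 0.21 = $108,066
City of Calderon: ($108,066 − $61,000) × 0.00252 = $47,066 × 0.00252 = $118.60632
Regional Park District: ($108,066 − $61,000) × 0.0037 = $47,066 × 0.0037 = $174.1442
Cedarvale County: $108,066 × 0.00363 = $392.27958
Wrenford Unified SD: $108,066 × 0.01229 = $1,328.13114
Cloverhill Township: ($108,066 − $61,000) × 0.00177 = $47,066 × 0.00177 = $83.30682
Total = $2,096.46806

$2,096.47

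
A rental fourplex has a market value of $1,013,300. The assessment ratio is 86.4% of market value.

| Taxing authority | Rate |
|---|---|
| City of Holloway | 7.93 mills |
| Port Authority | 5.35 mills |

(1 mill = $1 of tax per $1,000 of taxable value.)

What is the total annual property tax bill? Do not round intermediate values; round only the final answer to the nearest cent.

Assessed value = $1,013,300 × 0.864 = $875,491.2
City of Holloway: $875,491.2 × 0.00793 = $6,942.645216
Port Authority: $875,491.2 × 0.00535 = $4,683.87792
Total = $6,942.645216 + $4,683.87792 = $11,626.523136

$11,626.52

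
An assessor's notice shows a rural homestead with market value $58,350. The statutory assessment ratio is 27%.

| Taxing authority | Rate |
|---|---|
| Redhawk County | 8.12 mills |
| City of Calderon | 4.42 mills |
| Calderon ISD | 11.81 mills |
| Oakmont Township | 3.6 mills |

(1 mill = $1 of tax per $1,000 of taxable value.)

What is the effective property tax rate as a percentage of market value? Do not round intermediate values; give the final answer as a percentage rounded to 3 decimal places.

Assessed value = $58,350 × 0.27 = $15,754.5
Redhawk County: $15,754.5 × 0.00812 = $127.92654
City of Calderon: $15,754.5 × 0.00442 = $69.63489
Calderon ISD: $15,754.5 × 0.01181 = $186.060645
Oakmont Township: $15,754.5 × 0.0036 = $56.7162
Total tax = $440.338275
Effective rate = $440.338275 ÷ $58,350 = 0.755% of market value

0.755%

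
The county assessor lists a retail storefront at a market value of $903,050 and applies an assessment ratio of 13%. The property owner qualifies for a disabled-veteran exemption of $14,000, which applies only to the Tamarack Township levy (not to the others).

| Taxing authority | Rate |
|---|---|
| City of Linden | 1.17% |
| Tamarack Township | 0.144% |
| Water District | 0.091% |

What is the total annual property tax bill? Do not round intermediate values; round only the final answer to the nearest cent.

$1,629.26

Assessed value = $903,050 × 0.13 = $117,396.5
City of Linden: $117,396.5 × 0.0117 = $1,373.53905
Tamarack Township: ($117,396.5 − $14,000) × 0.00144 = $103,396.5 × 0.00144 = $148.89096
Water District: $117,396.5 × 0.00091 = $106.830815
Total = $1,629.260825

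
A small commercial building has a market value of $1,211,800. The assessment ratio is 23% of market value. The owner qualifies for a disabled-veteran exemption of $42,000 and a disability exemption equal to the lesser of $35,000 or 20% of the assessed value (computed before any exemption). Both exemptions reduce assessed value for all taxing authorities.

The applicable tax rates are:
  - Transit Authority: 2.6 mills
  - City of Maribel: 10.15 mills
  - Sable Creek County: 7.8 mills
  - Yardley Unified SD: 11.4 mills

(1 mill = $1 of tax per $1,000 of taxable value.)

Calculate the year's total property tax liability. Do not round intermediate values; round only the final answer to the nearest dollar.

$6,445

Assessed value = $1,211,800 × 0.23 = $278,714
Disability exemption = min($35,000, 20% × $278,714) = min($35,000, $55,742.8) = $35,000 (dollar cap binds)
Taxable value = $278,714 − $42,000 − $35,000 = $201,714
Transit Authority: $201,714 × 0.0026 = $524.4564
City of Maribel: $201,714 × 0.01015 = $2,047.3971
Sable Creek County: $201,714 × 0.0078 = $1,573.3692
Yardley Unified SD: $201,714 × 0.0114 = $2,299.5396
Total = $6,444.7623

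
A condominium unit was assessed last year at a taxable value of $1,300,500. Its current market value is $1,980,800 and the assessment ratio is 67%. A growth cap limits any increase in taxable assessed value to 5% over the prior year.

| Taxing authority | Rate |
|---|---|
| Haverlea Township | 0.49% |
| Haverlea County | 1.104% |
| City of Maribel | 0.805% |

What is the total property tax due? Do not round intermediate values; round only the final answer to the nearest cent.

$31,837.99

Uncapped assessed value = $1,980,800 × 0.67 = $1,327,136
Cap limit = $1,300,500 × 1.05 = $1,365,525
Taxable assessed value = min($1,327,136, $1,365,525) = $1,327,136 (cap does not bind)
Haverlea Township: $1,327,136 × 0.0049 = $6,502.9664
Haverlea County: $1,327,136 × 0.01104 = $14,651.58144
City of Maribel: $1,327,136 × 0.00805 = $10,683.4448
Total = $31,837.99264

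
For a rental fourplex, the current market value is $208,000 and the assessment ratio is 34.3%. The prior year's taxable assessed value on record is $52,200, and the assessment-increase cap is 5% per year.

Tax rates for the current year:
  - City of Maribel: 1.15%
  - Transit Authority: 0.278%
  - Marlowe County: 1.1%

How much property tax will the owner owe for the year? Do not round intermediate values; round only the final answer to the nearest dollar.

Uncapped assessed value = $208,000 × 0.343 = $71,344
Cap limit = $52,200 × 1.05 = $54,810
Taxable assessed value = min($71,344, $54,810) = $54,810 (cap binds)
City of Maribel: $54,810 × 0.0115 = $630.315
Transit Authority: $54,810 × 0.00278 = $152.3718
Marlowe County: $54,810 × 0.011 = $602.91
Total = $1,385.5968

$1,386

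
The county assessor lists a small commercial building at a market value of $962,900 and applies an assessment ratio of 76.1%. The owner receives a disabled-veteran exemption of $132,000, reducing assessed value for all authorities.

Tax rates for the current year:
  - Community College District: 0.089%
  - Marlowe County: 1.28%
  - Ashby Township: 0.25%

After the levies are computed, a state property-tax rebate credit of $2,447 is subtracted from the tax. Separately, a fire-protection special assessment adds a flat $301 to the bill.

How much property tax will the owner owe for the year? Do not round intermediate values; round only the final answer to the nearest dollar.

$7,580

Assessed value = $962,900 × 0.761 = $732,766.9
Taxable value = $732,766.9 − $132,000 = $600,766.9
Community College District: $600,766.9 × 0.00089 = $534.682541
Marlowe County: $600,766.9 × 0.0128 = $7,689.81632
Ashby Township: $600,766.9 × 0.0025 = $1,501.91725
Levies subtotal = $9,726.416111
After credit = $9,726.416111 − $2,447 = $7,279.416111
Total = $7,279.416111 + $301 = $7,580.416111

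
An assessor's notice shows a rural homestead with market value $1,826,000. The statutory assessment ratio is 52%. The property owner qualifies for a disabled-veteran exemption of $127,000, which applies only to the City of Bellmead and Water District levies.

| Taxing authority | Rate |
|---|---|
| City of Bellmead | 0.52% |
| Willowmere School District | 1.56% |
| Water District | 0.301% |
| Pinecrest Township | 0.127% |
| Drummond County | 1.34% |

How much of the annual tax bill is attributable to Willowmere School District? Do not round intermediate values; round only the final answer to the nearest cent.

$14,812.51

Assessed value = $1,826,000 × 0.52 = $949,520
Willowmere School District taxable value = $949,520 (exemption does not apply)
Willowmere School District levy = $949,520 × 0.0156 = $14,812.512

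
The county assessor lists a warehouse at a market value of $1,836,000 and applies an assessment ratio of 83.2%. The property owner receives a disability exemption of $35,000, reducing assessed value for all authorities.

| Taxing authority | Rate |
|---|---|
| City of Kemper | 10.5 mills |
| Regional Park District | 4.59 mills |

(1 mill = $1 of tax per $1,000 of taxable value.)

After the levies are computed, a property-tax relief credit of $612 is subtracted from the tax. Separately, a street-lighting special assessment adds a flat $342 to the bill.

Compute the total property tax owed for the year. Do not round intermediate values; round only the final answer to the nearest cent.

Assessed value = $1,836,000 × 0.832 = $1,527,552
Taxable value = $1,527,552 − $35,000 = $1,492,552
City of Kemper: $1,492,552 × 0.0105 = $15,671.796
Regional Park District: $1,492,552 × 0.00459 = $6,850.81368
Levies subtotal = $22,522.60968
After credit = $22,522.60968 − $612 = $21,910.60968
Total = $21,910.60968 + $342 = $22,252.60968

$22,252.61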